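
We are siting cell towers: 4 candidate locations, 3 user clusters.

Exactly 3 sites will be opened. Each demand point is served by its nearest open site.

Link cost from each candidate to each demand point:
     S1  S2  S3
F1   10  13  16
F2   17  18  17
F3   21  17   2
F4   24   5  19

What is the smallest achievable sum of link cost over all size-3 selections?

Open {F1, F3, F4}.
  S1→F1 10, S2→F4 5, S3→F3 2  ⇒ total 17.
Compare {F2, F3, F4}: total 24.
Compare {F1, F2, F3}: total 25.
No size-3 selection does better; minimum is 17.

17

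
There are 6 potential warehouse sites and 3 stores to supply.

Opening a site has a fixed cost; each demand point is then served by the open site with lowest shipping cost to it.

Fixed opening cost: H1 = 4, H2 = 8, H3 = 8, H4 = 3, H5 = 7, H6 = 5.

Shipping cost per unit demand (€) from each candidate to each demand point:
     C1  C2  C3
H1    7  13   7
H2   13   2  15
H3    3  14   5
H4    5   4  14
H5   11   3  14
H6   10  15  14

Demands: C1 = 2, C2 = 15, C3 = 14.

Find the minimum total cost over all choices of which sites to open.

122

Open {H2, H3}: assign each demand point to its cheapest open site.
  C1→H3 2×3=6, C2→H2 15×2=30, C3→H3 14×5=70
  shipping cost 106, fixed 16 → total 122.
Compare {H2, H3, H4}: shipping cost 106 + fixed 19 = 125.
Compare {H1, H2, H3}: shipping cost 106 + fixed 20 = 126.
Compare {H2, H3, H6}: shipping cost 106 + fixed 21 = 127.
All other subsets cost ≥ 125. Minimum total cost: 122.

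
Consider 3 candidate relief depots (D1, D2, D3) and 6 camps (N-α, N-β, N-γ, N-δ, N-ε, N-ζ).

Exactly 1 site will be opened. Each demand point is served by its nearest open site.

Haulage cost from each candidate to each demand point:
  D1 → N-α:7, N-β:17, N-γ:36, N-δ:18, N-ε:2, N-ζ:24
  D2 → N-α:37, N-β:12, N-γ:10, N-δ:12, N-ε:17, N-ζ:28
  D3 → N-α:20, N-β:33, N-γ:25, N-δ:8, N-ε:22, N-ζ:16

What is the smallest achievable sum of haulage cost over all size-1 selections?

Open {D1}.
  N-α→D1 7, N-β→D1 17, N-γ→D1 36, N-δ→D1 18, N-ε→D1 2, N-ζ→D1 24  ⇒ total 104.
Compare {D2}: total 116.
Compare {D3}: total 124.

104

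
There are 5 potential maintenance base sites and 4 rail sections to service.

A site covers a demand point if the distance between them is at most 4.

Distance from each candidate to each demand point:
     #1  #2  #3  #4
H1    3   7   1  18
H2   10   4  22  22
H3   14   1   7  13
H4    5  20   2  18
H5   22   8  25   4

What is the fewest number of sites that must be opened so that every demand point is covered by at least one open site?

3

Coverage sets (demand points within 4 of each site):
  H1: {#1, #3}
  H2: {#2}
  H3: {#2}
  H4: {#3}
  H5: {#4}
No 2 sites suffice: every size-2 union leaves at least one demand point uncovered.
But {H1, H2, H5} covers everything, so the minimum is 3.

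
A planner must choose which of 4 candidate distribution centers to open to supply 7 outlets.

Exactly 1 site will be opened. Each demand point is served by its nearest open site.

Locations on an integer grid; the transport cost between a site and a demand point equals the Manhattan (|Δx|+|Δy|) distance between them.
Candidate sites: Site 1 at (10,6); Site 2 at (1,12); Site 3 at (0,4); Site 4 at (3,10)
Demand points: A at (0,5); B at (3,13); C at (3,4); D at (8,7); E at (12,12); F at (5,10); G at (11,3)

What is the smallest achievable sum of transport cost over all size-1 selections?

53

Open {Site 4}.
  A→Site 4 8, B→Site 4 3, C→Site 4 6, D→Site 4 8, E→Site 4 11, F→Site 4 2, G→Site 4 15  ⇒ total 53.
Compare {Site 1}: total 58.
Compare {Site 2}: total 69.
No size-1 selection does better; minimum is 53.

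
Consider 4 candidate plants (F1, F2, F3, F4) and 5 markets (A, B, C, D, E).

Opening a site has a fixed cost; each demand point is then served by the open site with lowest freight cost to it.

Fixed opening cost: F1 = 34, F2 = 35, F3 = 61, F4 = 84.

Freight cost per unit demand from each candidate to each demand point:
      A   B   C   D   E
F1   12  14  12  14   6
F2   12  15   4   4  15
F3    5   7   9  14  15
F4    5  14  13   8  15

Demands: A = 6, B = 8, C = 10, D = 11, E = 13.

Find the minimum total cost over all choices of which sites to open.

Open {F1, F2, F3}: assign each demand point to its cheapest open site.
  A→F3 6×5=30, B→F3 8×7=56, C→F2 10×4=40, D→F2 11×4=44, E→F1 13×6=78
  freight cost 248, fixed 130 → total 378.
Compare {F1, F2}: freight cost 346 + fixed 69 = 415.
Compare {F1, F2, F4}: freight cost 304 + fixed 153 = 457.
Compare {F2, F3}: freight cost 365 + fixed 96 = 461.
All other subsets cost ≥ 415. Minimum total cost: 378.

378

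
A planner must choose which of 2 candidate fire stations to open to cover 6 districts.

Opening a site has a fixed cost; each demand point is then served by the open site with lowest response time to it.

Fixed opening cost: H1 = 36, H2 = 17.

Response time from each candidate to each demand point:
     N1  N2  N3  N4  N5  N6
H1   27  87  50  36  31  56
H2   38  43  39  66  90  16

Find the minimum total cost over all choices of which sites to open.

Open {H1, H2}: assign each demand point to its cheapest open site.
  N1→H1 27, N2→H2 43, N3→H2 39, N4→H1 36, N5→H1 31, N6→H2 16
  response time 192, fixed 53 → total 245.
Compare {H2}: response time 292 + fixed 17 = 309.
Compare {H1}: response time 287 + fixed 36 = 323.

245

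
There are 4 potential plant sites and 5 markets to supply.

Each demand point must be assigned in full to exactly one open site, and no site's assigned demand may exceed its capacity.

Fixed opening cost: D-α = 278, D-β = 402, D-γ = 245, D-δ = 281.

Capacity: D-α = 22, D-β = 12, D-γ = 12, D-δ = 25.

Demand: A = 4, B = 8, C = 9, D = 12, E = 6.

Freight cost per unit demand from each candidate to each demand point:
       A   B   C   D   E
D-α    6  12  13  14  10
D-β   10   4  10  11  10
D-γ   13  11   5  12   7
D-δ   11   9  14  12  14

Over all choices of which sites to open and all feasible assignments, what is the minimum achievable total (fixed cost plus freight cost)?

976

Open {D-α, D-δ}; cheapest assignment that respects the capacities:
  D-α (cap 22, load 19): A, C, E — cost 4×6 + 9×13 + 6×10 = 201
  D-δ (cap 25, load 20): B, D — cost 8×9 + 12×12 = 216
  Shipping 417, fixed 559 → total 976.
  Any other capacity-feasible assignment to {D-α, D-δ} ships for at least 417.
Compare {D-α, D-γ, D-δ}: its best feasible assignment gives total 1149.
Compare {D-α, D-β, D-γ}: its best feasible assignment gives total 1254.
Every other set of open sites that can feasibly serve all demand totals ≥ 1149 even under its best assignment. Minimum: 976.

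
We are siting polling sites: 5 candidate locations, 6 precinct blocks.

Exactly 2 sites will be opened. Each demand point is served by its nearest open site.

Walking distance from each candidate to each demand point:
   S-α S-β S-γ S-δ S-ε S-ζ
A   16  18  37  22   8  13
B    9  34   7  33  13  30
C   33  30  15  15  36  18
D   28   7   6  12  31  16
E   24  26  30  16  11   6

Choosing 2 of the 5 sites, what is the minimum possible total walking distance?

Open {A, D}.
  S-α→A 16, S-β→D 7, S-γ→D 6, S-δ→D 12, S-ε→A 8, S-ζ→A 13  ⇒ total 62.
Compare {B, D}: total 63.
Compare {D, E}: total 66.
No size-2 selection does better; minimum is 62.

62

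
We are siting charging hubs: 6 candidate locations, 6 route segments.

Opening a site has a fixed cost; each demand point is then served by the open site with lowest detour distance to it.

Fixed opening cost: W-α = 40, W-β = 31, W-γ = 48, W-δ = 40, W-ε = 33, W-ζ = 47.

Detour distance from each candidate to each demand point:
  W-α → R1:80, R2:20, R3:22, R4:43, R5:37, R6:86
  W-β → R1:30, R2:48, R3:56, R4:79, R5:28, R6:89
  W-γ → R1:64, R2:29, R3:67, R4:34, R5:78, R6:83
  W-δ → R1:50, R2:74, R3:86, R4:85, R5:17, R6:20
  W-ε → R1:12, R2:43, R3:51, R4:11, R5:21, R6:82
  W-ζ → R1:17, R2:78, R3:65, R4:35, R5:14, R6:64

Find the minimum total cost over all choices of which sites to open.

215

Open {W-α, W-δ, W-ε}: assign each demand point to its cheapest open site.
  R1→W-ε 12, R2→W-α 20, R3→W-α 22, R4→W-ε 11, R5→W-δ 17, R6→W-δ 20
  detour distance 102, fixed 113 → total 215.
Compare {W-δ, W-ε}: detour distance 154 + fixed 73 = 227.
Compare {W-α, W-ε}: detour distance 168 + fixed 73 = 241.
Compare {W-α, W-β, W-δ, W-ε}: detour distance 102 + fixed 144 = 246.
All other subsets cost ≥ 227. Minimum total cost: 215.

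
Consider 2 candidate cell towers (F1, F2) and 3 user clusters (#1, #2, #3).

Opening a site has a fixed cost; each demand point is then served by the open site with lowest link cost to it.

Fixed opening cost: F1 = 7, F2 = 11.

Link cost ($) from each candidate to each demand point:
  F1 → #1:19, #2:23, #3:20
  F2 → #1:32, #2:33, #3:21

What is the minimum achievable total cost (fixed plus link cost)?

Open {F1}: assign each demand point to its cheapest open site.
  #1→F1 19, #2→F1 23, #3→F1 20
  link cost 62, fixed 7 → total 69.
Compare {F1, F2}: link cost 62 + fixed 18 = 80.
Compare {F2}: link cost 86 + fixed 11 = 97.

69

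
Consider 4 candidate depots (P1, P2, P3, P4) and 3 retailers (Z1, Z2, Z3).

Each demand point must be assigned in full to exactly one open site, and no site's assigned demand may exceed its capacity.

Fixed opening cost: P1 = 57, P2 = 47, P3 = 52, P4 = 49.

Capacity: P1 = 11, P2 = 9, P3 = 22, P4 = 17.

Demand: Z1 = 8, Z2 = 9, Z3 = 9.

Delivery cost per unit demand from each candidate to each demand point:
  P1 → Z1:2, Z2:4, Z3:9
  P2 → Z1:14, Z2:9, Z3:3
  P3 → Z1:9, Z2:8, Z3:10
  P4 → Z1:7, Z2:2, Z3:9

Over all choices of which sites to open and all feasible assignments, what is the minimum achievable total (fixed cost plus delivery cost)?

Open {P2, P4}; cheapest assignment that respects the capacities:
  P2 (cap 9, load 9): Z3 — cost 9×3 = 27
  P4 (cap 17, load 17): Z1, Z2 — cost 8×7 + 9×2 = 74
  Shipping 101, fixed 96 → total 197.
  Any other capacity-feasible assignment to {P2, P4} ships for at least 101.
Compare {P1, P2, P4}: its best feasible assignment gives total 214.
Compare {P2, P3, P4}: its best feasible assignment gives total 249.
Every other set of open sites that can feasibly serve all demand totals ≥ 214 even under its best assignment. Minimum: 197.

197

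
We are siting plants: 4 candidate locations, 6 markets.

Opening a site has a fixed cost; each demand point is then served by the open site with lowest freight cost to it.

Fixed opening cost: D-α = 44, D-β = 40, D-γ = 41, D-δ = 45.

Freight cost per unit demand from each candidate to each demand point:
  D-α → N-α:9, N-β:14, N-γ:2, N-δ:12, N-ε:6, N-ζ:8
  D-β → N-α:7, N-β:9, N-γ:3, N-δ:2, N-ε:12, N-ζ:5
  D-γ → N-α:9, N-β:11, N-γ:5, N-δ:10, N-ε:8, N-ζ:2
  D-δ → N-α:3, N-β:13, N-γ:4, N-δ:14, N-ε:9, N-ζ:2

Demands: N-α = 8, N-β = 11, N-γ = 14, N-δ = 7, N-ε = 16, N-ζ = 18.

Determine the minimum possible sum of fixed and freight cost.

426

Open {D-α, D-β, D-δ}: assign each demand point to its cheapest open site.
  N-α→D-δ 8×3=24, N-β→D-β 11×9=99, N-γ→D-α 14×2=28, N-δ→D-β 7×2=14, N-ε→D-α 16×6=96, N-ζ→D-δ 18×2=36
  freight cost 297, fixed 129 → total 426.
Compare {D-β, D-δ}: freight cost 359 + fixed 85 = 444.
Compare {D-α, D-β, D-γ}: freight cost 329 + fixed 125 = 454.
Compare {D-β, D-γ}: freight cost 375 + fixed 81 = 456.
All other subsets cost ≥ 444. Minimum total cost: 426.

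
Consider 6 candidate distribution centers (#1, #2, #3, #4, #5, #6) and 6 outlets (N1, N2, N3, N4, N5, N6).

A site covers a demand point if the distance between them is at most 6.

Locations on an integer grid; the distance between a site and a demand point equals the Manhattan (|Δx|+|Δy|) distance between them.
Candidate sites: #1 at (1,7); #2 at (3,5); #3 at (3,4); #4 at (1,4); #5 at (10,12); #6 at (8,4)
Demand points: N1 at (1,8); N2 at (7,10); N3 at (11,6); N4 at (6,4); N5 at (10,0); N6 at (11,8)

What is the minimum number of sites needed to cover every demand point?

Coverage sets (demand points within 6 of each site):
  #1: {N1}
  #2: {N1, N4}
  #3: {N1, N4}
  #4: {N1, N4}
  #5: {N2, N6}
  #6: {N3, N4, N5}
No 2 sites suffice: every size-2 union leaves at least one demand point uncovered.
But {#1, #5, #6} covers everything, so the minimum is 3.

3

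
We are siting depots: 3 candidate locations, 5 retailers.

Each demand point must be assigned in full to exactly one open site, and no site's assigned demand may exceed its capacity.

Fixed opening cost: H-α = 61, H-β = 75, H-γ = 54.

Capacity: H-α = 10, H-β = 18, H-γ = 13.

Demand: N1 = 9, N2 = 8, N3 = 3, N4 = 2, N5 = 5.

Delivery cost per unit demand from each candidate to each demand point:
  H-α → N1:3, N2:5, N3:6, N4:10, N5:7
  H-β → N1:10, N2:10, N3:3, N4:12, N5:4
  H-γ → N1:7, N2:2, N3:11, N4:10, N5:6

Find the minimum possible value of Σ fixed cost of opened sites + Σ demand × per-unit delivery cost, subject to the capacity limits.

Open {H-α, H-β, H-γ}; cheapest assignment that respects the capacities:
  H-α (cap 10, load 9): N1 — cost 9×3 = 27
  H-β (cap 18, load 8): N3, N5 — cost 3×3 + 5×4 = 29
  H-γ (cap 13, load 10): N2, N4 — cost 8×2 + 2×10 = 36
  Shipping 92, fixed 190 → total 282.
  Any other capacity-feasible assignment to {H-α, H-β, H-γ} ships for at least 92.
Compare {H-β, H-γ}: its best feasible assignment gives total 284.
Compare {H-α, H-β}: its best feasible assignment gives total 296.
Every other set of open sites that can feasibly serve all demand totals ≥ 284 even under its best assignment. Minimum: 282.

282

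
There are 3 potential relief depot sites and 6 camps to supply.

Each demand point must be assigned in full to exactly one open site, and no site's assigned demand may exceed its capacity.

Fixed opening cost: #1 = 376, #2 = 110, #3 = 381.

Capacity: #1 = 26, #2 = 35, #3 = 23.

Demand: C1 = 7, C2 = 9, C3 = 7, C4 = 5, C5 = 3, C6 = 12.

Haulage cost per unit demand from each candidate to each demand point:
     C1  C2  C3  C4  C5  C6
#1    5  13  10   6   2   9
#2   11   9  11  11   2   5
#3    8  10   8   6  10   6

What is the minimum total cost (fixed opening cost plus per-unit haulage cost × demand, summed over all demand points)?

Open {#1, #2}; cheapest assignment that respects the capacities:
  #1 (cap 26, load 22): C1, C3, C4, C5 — cost 7×5 + 7×10 + 5×6 + 3×2 = 141
  #2 (cap 35, load 21): C2, C6 — cost 9×9 + 12×5 = 141
  Shipping 282, fixed 486 → total 768.
  Any other capacity-feasible assignment to {#1, #2} ships for at least 282.
Compare {#2, #3}: its best feasible assignment gives total 780.
Compare {#1, #3}: its best feasible assignment gives total 1060.
Every other set of open sites that can feasibly serve all demand totals ≥ 780 even under its best assignment. Minimum: 768.

768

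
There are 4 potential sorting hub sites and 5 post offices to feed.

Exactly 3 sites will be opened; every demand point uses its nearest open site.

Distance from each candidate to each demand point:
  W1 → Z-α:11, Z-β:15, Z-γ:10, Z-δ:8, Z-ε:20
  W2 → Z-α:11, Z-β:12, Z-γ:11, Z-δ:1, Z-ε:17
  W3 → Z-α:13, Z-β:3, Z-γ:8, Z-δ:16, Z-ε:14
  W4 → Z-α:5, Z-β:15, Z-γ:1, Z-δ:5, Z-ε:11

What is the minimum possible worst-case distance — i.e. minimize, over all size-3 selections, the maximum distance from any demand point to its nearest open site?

Open {W1, W3, W4}.
  Farthest demand point is Z-ε at distance 11 (to W4); all others are ≤ 11.
With {W2, W3, W4} the worst case is 11.
With {W1, W2, W4} the worst case is 12.
No size-3 selection achieves below 11.

11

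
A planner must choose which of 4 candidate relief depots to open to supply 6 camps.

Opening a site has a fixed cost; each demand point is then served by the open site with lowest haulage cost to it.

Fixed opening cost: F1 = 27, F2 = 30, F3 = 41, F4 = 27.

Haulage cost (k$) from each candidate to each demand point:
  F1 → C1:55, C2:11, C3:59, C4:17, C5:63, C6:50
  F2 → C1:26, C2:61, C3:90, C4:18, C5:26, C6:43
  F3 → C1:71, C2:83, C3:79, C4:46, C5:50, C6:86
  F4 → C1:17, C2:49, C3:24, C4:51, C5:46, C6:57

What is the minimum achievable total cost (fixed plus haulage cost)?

219

Open {F1, F4}: assign each demand point to its cheapest open site.
  C1→F4 17, C2→F1 11, C3→F4 24, C4→F1 17, C5→F4 46, C6→F1 50
  haulage cost 165, fixed 54 → total 219.
Compare {F1, F2, F4}: haulage cost 138 + fixed 84 = 222.
Compare {F2, F4}: haulage cost 177 + fixed 57 = 234.
Compare {F1, F2}: haulage cost 182 + fixed 57 = 239.
All other subsets cost ≥ 222. Minimum total cost: 219.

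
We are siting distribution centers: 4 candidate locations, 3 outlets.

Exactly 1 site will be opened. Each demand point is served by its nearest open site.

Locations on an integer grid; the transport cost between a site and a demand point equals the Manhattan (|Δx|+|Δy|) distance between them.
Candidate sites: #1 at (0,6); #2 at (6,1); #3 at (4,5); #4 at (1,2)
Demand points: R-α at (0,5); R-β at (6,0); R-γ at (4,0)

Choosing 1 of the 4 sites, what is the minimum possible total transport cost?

Open {#2}.
  R-α→#2 10, R-β→#2 1, R-γ→#2 3  ⇒ total 14.
Compare {#3}: total 16.
Compare {#4}: total 16.
No size-1 selection does better; minimum is 14.

14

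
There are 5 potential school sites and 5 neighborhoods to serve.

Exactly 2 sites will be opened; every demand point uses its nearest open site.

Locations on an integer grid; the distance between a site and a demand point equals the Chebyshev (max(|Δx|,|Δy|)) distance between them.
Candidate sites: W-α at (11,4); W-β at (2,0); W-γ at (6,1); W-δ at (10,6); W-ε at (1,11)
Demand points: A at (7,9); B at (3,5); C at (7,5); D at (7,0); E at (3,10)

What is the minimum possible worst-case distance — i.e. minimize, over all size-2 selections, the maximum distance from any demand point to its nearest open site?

Open {W-α, W-ε}.
  Farthest demand point is B at distance 6 (to W-ε); all others are ≤ 6.
With {W-β, W-ε} the worst case is 6.
With {W-γ, W-ε} the worst case is 6.
No size-2 selection achieves below 6.

6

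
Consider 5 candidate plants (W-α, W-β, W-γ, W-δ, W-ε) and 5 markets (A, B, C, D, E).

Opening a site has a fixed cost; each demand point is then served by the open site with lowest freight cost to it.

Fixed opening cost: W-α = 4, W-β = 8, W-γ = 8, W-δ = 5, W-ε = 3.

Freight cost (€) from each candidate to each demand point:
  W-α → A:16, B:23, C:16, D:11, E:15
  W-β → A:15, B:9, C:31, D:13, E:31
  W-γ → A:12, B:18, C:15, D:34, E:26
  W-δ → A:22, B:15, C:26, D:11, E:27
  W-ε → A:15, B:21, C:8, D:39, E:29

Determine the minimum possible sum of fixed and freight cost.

73

Open {W-α, W-β, W-ε}: assign each demand point to its cheapest open site.
  A→W-β 15, B→W-β 9, C→W-ε 8, D→W-α 11, E→W-α 15
  freight cost 58, fixed 15 → total 73.
Compare {W-α, W-δ, W-ε}: freight cost 64 + fixed 12 = 76.
Compare {W-α, W-ε}: freight cost 70 + fixed 7 = 77.
Compare {W-α, W-β}: freight cost 66 + fixed 12 = 78.
All other subsets cost ≥ 76. Minimum total cost: 73.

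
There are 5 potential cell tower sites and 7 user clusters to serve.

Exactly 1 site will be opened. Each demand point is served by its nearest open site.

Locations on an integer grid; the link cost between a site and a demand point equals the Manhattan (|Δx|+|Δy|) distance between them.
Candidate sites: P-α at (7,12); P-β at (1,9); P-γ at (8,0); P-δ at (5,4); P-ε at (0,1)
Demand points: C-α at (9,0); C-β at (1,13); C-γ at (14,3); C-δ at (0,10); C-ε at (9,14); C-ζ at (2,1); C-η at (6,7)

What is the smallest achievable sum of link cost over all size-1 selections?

66

Open {P-δ}.
  C-α→P-δ 8, C-β→P-δ 13, C-γ→P-δ 10, C-δ→P-δ 11, C-ε→P-δ 14, C-ζ→P-δ 6, C-η→P-δ 4  ⇒ total 66.
Compare {P-β}: total 71.
Compare {P-α}: total 72.
No size-1 selection does better; minimum is 66.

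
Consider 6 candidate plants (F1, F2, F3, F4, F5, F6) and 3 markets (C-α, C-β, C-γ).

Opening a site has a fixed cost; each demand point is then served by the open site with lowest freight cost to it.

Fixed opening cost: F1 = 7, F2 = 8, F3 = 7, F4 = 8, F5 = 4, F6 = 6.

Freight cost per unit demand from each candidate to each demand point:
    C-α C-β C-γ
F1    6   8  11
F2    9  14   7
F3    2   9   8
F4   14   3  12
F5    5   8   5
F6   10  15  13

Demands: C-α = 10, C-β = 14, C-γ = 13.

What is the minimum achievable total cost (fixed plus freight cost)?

Open {F3, F4, F5}: assign each demand point to its cheapest open site.
  C-α→F3 10×2=20, C-β→F4 14×3=42, C-γ→F5 13×5=65
  freight cost 127, fixed 19 → total 146.
Compare {F3, F4, F5, F6}: freight cost 127 + fixed 25 = 152.
Compare {F1, F3, F4, F5}: freight cost 127 + fixed 26 = 153.
Compare {F2, F3, F4, F5}: freight cost 127 + fixed 27 = 154.
All other subsets cost ≥ 152. Minimum total cost: 146.

146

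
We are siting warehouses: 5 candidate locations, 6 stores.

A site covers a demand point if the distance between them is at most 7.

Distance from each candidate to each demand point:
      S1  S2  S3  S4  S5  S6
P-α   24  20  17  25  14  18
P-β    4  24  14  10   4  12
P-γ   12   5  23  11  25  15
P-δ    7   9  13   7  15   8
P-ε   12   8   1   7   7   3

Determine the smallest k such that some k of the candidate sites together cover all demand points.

Coverage sets (demand points within 7 of each site):
  P-α: {}
  P-β: {S1, S5}
  P-γ: {S2}
  P-δ: {S1, S4}
  P-ε: {S3, S4, S5, S6}
No 2 sites suffice: every size-2 union leaves at least one demand point uncovered.
But {P-β, P-γ, P-ε} covers everything, so the minimum is 3.

3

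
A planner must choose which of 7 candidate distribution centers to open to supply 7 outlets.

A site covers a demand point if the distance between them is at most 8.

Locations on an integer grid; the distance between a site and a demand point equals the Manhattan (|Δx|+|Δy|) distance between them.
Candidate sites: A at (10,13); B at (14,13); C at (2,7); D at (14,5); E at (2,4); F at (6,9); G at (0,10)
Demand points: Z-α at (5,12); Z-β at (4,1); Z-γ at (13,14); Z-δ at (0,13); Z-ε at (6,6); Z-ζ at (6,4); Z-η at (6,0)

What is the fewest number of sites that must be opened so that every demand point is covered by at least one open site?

3

Coverage sets (demand points within 8 of each site):
  A: {Z-α, Z-γ}
  B: {Z-γ}
  C: {Z-α, Z-β, Z-δ, Z-ε, Z-ζ}
  D: {}
  E: {Z-β, Z-ε, Z-ζ, Z-η}
  F: {Z-α, Z-ε, Z-ζ}
  G: {Z-α, Z-δ}
No 2 sites suffice: every size-2 union leaves at least one demand point uncovered.
But {A, C, E} covers everything, so the minimum is 3.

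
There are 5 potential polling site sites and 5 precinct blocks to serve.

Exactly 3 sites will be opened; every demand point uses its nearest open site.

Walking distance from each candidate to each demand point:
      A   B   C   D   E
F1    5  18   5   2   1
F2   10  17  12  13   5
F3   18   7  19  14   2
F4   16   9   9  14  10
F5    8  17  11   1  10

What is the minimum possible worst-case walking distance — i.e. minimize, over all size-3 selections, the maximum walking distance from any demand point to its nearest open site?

Open {F1, F2, F3}.
  Farthest demand point is B at walking distance 7 (to F3); all others are ≤ 7.
With {F1, F3, F4} the worst case is 7.
With {F1, F3, F5} the worst case is 7.
No size-3 selection achieves below 7.

7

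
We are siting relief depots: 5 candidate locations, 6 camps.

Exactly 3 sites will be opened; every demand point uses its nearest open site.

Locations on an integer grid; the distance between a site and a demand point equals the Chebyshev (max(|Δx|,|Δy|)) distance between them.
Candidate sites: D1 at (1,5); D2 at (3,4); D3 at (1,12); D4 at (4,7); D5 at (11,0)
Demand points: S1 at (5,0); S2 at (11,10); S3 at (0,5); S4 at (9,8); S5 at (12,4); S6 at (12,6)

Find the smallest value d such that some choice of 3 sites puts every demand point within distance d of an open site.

Open {D1, D4, D5}.
  Farthest demand point is S2 at distance 7 (to D4); all others are ≤ 7.
With {D2, D4, D5} the worst case is 7.
With {D3, D4, D5} the worst case is 7.
No size-3 selection achieves below 7.

7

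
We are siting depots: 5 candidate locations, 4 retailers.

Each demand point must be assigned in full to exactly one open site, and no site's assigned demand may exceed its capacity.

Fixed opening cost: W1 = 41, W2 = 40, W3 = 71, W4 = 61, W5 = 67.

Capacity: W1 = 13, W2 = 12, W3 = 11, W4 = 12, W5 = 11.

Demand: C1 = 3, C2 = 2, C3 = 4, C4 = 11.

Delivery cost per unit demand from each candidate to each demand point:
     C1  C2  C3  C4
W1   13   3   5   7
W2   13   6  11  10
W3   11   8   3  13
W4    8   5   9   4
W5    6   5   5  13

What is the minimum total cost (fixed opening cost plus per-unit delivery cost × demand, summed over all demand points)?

Open {W1, W4}; cheapest assignment that respects the capacities:
  W1 (cap 13, load 9): C1, C2, C3 — cost 3×13 + 2×3 + 4×5 = 65
  W4 (cap 12, load 11): C4 — cost 11×4 = 44
  Shipping 109, fixed 102 → total 211.
  Any other capacity-feasible assignment to {W1, W4} ships for at least 109.
Compare {W4, W5}: its best feasible assignment gives total 220.
Compare {W1, W5}: its best feasible assignment gives total 229.
Every other set of open sites that can feasibly serve all demand totals ≥ 220 even under its best assignment. Minimum: 211.

211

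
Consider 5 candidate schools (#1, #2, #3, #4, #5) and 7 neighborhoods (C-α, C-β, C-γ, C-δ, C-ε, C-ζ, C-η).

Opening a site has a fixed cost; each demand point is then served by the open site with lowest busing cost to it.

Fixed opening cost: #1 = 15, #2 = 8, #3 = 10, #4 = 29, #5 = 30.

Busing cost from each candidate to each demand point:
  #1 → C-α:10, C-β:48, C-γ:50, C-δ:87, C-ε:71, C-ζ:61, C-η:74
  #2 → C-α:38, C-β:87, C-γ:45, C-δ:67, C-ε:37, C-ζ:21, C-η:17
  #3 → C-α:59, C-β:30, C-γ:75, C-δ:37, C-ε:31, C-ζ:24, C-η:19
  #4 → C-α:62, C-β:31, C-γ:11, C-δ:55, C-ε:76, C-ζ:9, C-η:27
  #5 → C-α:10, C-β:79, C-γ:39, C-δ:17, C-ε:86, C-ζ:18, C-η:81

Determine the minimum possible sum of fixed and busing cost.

196

Open {#3, #4, #5}: assign each demand point to its cheapest open site.
  C-α→#5 10, C-β→#3 30, C-γ→#4 11, C-δ→#5 17, C-ε→#3 31, C-ζ→#4 9, C-η→#3 19
  busing cost 127, fixed 69 → total 196.
Compare {#2, #4, #5}: busing cost 132 + fixed 67 = 199.
Compare {#1, #3, #4}: busing cost 147 + fixed 54 = 201.
Compare {#2, #3, #4, #5}: busing cost 125 + fixed 77 = 202.
All other subsets cost ≥ 199. Minimum total cost: 196.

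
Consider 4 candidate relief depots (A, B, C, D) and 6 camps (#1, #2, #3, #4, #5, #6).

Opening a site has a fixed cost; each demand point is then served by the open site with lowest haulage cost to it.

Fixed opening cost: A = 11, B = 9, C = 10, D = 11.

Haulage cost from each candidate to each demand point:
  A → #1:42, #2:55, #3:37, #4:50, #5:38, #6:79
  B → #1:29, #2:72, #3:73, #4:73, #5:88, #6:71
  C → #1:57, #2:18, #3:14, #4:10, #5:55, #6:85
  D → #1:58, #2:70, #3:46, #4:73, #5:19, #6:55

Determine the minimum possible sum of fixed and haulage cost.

Open {B, C, D}: assign each demand point to its cheapest open site.
  #1→B 29, #2→C 18, #3→C 14, #4→C 10, #5→D 19, #6→D 55
  haulage cost 145, fixed 30 → total 175.
Compare {A, B, C, D}: haulage cost 145 + fixed 41 = 186.
Compare {A, C, D}: haulage cost 158 + fixed 32 = 190.
Compare {C, D}: haulage cost 173 + fixed 21 = 194.
All other subsets cost ≥ 186. Minimum total cost: 175.

175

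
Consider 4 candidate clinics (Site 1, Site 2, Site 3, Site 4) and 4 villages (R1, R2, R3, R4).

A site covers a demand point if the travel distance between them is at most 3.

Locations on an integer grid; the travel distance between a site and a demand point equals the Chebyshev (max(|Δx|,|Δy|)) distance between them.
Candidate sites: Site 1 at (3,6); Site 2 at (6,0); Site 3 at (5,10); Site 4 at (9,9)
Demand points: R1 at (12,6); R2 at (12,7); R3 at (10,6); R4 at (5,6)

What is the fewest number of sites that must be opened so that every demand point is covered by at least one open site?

2

Coverage sets (demand points within 3 of each site):
  Site 1: {R4}
  Site 2: {}
  Site 3: {}
  Site 4: {R1, R2, R3}
No single site covers all 4 demand points.
But {Site 1, Site 4} covers everything, so the minimum is 2.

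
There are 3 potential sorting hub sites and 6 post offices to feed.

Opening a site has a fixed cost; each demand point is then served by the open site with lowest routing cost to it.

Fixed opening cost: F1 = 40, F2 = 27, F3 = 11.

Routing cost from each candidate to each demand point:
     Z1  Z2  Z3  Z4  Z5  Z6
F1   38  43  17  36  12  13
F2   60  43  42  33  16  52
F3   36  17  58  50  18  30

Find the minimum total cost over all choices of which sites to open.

182

Open {F1, F3}: assign each demand point to its cheapest open site.
  Z1→F3 36, Z2→F3 17, Z3→F1 17, Z4→F1 36, Z5→F1 12, Z6→F1 13
  routing cost 131, fixed 51 → total 182.
Compare {F1}: routing cost 159 + fixed 40 = 199.
Compare {F1, F2, F3}: routing cost 128 + fixed 78 = 206.
Compare {F2, F3}: routing cost 174 + fixed 38 = 212.
All other subsets cost ≥ 199. Minimum total cost: 182.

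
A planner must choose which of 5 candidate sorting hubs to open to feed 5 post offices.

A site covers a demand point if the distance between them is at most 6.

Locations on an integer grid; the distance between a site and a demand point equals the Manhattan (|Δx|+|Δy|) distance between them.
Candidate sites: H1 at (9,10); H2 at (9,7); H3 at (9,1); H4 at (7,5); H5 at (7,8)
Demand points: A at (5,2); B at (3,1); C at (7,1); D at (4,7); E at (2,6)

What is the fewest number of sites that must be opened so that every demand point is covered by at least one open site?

Coverage sets (demand points within 6 of each site):
  H1: {}
  H2: {D}
  H3: {A, B, C}
  H4: {A, C, D, E}
  H5: {D}
No single site covers all 5 demand points.
But {H3, H4} covers everything, so the minimum is 2.

2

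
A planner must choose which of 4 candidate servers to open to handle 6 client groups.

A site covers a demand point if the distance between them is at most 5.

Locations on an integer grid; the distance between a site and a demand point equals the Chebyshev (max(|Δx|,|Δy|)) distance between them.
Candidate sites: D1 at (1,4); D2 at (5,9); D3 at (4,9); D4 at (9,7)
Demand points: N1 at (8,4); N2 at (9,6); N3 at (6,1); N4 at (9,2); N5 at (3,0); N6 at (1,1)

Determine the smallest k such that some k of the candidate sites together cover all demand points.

Coverage sets (demand points within 5 of each site):
  D1: {N3, N5, N6}
  D2: {N1, N2}
  D3: {N1, N2}
  D4: {N1, N2, N4}
No single site covers all 6 demand points.
But {D1, D4} covers everything, so the minimum is 2.

2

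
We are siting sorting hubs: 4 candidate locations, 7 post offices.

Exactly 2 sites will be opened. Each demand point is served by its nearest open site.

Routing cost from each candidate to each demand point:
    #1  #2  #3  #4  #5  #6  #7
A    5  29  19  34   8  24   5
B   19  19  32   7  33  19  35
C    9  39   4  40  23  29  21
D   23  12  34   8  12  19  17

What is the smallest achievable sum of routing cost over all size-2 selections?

76

Open {A, D}.
  #1→A 5, #2→D 12, #3→A 19, #4→D 8, #5→A 8, #6→D 19, #7→A 5  ⇒ total 76.
Compare {C, D}: total 81.
Compare {A, B}: total 82.
No size-2 selection does better; minimum is 76.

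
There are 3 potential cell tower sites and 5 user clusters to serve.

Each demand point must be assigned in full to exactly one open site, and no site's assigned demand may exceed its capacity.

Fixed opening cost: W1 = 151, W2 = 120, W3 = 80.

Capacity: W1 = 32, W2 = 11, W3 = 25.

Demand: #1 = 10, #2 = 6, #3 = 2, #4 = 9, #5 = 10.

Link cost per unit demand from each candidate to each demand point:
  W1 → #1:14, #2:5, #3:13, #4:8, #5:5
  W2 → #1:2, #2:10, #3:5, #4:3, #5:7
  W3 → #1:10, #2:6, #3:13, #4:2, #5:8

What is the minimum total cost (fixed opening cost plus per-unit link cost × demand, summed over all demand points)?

Open {W1, W3}; cheapest assignment that respects the capacities:
  W1 (cap 32, load 18): #2, #3, #5 — cost 6×5 + 2×13 + 10×5 = 106
  W3 (cap 25, load 19): #1, #4 — cost 10×10 + 9×2 = 118
  Shipping 224, fixed 231 → total 455.
  Any other capacity-feasible assignment to {W1, W3} ships for at least 224.
Compare {W1, W2}: its best feasible assignment gives total 469.
Compare {W1, W2, W3}: its best feasible assignment gives total 495.
Every other set of open sites that can feasibly serve all demand totals ≥ 469 even under its best assignment. Minimum: 455.

455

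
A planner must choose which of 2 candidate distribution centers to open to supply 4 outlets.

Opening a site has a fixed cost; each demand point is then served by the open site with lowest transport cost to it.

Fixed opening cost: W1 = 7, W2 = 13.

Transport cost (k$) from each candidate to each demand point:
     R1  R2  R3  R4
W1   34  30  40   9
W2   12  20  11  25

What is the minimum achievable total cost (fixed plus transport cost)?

72

Open {W1, W2}: assign each demand point to its cheapest open site.
  R1→W2 12, R2→W2 20, R3→W2 11, R4→W1 9
  transport cost 52, fixed 20 → total 72.
Compare {W2}: transport cost 68 + fixed 13 = 81.
Compare {W1}: transport cost 113 + fixed 7 = 120.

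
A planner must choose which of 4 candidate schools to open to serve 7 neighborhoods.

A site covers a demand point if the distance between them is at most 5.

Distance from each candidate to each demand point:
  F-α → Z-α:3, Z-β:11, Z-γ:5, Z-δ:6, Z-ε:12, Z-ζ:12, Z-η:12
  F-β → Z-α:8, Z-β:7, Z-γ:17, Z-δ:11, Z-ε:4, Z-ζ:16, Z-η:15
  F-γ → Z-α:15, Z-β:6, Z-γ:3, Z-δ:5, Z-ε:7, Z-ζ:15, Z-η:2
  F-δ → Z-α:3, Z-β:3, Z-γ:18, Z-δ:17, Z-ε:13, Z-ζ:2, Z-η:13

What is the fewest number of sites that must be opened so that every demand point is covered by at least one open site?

Coverage sets (demand points within 5 of each site):
  F-α: {Z-α, Z-γ}
  F-β: {Z-ε}
  F-γ: {Z-γ, Z-δ, Z-η}
  F-δ: {Z-α, Z-β, Z-ζ}
No 2 sites suffice: every size-2 union leaves at least one demand point uncovered.
But {F-β, F-γ, F-δ} covers everything, so the minimum is 3.

3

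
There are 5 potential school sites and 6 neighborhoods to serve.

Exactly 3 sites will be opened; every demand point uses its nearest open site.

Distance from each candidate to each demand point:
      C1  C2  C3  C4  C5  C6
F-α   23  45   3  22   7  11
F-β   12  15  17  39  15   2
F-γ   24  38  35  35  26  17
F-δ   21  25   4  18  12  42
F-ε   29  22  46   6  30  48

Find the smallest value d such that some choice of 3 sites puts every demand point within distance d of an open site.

15

Open {F-α, F-β, F-ε}.
  Farthest demand point is C2 at distance 15 (to F-β); all others are ≤ 15.
With {F-β, F-δ, F-ε} the worst case is 15.
With {F-β, F-γ, F-ε} the worst case is 17.
No size-3 selection achieves below 15.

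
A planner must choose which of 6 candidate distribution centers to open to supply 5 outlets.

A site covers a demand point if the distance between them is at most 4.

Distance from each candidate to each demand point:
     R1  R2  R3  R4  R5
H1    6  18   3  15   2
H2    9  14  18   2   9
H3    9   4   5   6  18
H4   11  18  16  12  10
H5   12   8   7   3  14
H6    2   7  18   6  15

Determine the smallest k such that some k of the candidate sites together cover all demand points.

4

Coverage sets (demand points within 4 of each site):
  H1: {R3, R5}
  H2: {R4}
  H3: {R2}
  H4: {}
  H5: {R4}
  H6: {R1}
No 3 sites suffice: every size-3 union leaves at least one demand point uncovered.
But {H1, H2, H3, H6} covers everything, so the minimum is 4.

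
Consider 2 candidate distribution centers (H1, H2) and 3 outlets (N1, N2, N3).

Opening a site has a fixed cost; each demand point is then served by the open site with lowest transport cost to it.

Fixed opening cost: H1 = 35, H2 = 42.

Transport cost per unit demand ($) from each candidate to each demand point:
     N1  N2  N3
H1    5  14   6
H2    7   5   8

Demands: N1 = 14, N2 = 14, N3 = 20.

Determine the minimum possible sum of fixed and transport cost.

337

Open {H1, H2}: assign each demand point to its cheapest open site.
  N1→H1 14×5=70, N2→H2 14×5=70, N3→H1 20×6=120
  transport cost 260, fixed 77 → total 337.
Compare {H2}: transport cost 328 + fixed 42 = 370.
Compare {H1}: transport cost 386 + fixed 35 = 421.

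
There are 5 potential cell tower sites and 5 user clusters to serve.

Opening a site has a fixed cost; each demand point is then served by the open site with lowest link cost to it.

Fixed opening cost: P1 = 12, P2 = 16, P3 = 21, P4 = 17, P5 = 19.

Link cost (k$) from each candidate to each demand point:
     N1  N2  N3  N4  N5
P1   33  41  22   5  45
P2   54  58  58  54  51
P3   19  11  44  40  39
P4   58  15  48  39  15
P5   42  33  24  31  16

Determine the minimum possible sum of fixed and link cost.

119

Open {P1, P4}: assign each demand point to its cheapest open site.
  N1→P1 33, N2→P4 15, N3→P1 22, N4→P1 5, N5→P4 15
  link cost 90, fixed 29 → total 119.
Compare {P1, P3, P4}: link cost 72 + fixed 50 = 122.
Compare {P1, P3, P5}: link cost 73 + fixed 52 = 125.
Compare {P1, P3}: link cost 96 + fixed 33 = 129.
All other subsets cost ≥ 122. Minimum total cost: 119.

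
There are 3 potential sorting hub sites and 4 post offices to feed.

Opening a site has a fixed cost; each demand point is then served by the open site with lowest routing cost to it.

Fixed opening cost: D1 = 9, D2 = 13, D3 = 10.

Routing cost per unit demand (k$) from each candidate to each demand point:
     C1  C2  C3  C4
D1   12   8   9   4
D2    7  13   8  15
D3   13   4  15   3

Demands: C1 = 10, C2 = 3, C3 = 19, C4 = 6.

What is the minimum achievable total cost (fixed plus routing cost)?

Open {D2, D3}: assign each demand point to its cheapest open site.
  C1→D2 10×7=70, C2→D3 3×4=12, C3→D2 19×8=152, C4→D3 6×3=18
  routing cost 252, fixed 23 → total 275.
Compare {D1, D2, D3}: routing cost 252 + fixed 32 = 284.
Compare {D1, D2}: routing cost 270 + fixed 22 = 292.
Compare {D1, D3}: routing cost 321 + fixed 19 = 340.
All other subsets cost ≥ 284. Minimum total cost: 275.

275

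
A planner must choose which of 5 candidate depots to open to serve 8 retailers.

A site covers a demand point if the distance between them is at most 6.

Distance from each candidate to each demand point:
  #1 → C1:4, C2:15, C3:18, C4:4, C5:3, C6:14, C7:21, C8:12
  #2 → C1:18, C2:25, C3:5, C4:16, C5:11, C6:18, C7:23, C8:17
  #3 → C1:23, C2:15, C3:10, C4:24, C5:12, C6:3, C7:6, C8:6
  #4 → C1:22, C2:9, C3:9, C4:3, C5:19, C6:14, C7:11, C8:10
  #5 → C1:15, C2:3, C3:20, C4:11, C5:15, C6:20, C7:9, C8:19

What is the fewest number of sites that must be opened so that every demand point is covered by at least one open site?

4

Coverage sets (demand points within 6 of each site):
  #1: {C1, C4, C5}
  #2: {C3}
  #3: {C6, C7, C8}
  #4: {C4}
  #5: {C2}
No 3 sites suffice: every size-3 union leaves at least one demand point uncovered.
But {#1, #2, #3, #5} covers everything, so the minimum is 4.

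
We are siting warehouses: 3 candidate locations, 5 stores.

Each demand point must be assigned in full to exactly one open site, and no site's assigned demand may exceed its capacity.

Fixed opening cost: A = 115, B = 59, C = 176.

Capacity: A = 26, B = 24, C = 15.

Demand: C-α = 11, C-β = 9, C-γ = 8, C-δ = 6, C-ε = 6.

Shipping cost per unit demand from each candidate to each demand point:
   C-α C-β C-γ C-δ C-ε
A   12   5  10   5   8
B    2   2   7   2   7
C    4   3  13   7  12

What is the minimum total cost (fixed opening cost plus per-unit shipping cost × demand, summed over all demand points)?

372

Open {A, B}; cheapest assignment that respects the capacities:
  A (cap 26, load 20): C-γ, C-δ, C-ε — cost 8×10 + 6×5 + 6×8 = 158
  B (cap 24, load 20): C-α, C-β — cost 11×2 + 9×2 = 40
  Shipping 198, fixed 174 → total 372.
  Any other capacity-feasible assignment to {A, B} ships for at least 198.
Compare {A, B, C}: its best feasible assignment gives total 528.
Compare {A, C}: its best feasible assignment gives total 620.
Every other set of open sites that can feasibly serve all demand totals ≥ 528 even under its best assignment. Minimum: 372.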